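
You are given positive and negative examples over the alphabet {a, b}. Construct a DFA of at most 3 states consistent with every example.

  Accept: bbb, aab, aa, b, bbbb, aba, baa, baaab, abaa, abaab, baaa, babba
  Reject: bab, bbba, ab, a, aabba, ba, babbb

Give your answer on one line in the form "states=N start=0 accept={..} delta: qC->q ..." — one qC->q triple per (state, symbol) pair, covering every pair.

states=3 start=0 accept={0,2} delta: 0a->1 0b->0 1a->2 1b->1 2a->0 2b->0

Grow the machine one transition at a time. Run the examples from 0; the earliest place one falls off (shortest prefix, ties alphabetical) gets sent to the lowest-numbered state that keeps every Accept/Reject pair distinguishable — a pair clashes when both reach the same state with identical unread suffix — and to a fresh state only if none does.
a: 0a undefined. 0a->0: no, aab/ab meet in 0 with "b" left. Open state 1: 0a->1.
b: 0b undefined. 0b->0: ok.
aa: 1a undefined. 1a->0: no, baaab/bab meet in 1 with "b" left. 1a->1: no, aab/bab meet in 1 with "b" left. Open state 2: 1a->2.
ab: 1b undefined. 1b->0: no, bbb/bab meet in 0. 1b->1: ok.
aab: 2b undefined. 2b->0: ok.
abaa: 2a undefined. 2a->0: ok.
All examples now run through 3 states with every (state, symbol) defined. Accept strings end in {0,2}, Reject strings end in {1}; accept={0,2}.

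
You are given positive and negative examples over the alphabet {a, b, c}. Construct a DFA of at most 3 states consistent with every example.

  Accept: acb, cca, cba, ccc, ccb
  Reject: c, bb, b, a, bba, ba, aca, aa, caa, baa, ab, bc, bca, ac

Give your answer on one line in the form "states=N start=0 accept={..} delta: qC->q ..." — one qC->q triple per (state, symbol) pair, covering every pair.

states=3 start=0 accept={2} delta: 0a->0 0b->0 0c->1 1a->0 1b->2 1c->2 2a->2 2b->2 2c->2

Fold the examples into a partial DFA from state 0: repeatedly fix the first undefined (state, symbol) met by the shortest-then-alphabetical prefix, trying targets in increasing order and rejecting any under which an Accept and a Reject string meet in one state with the same remainder; add a state when all current targets are rejected. Accepting states are where Accept strings end.
a: 0a undefined. 0a->0: ok.
b: 0b undefined. 0b->0: ok.
c: 0c undefined. 0c->0: no, acb/c meet in 0. Open state 1: 0c->1.
ca: 1a undefined. 1a->0: ok.
cb: 1b undefined. 1b->0: no, acb/bb meet in 0. 1b->1: no, acb/c meet in 1. Open state 2: 1b->2.
cc: 1c undefined. 1c->0: no, cca/bb meet in 0. 1c->1: no, cca/bb meet in 0. 1c->2: ok.
cba: 2a undefined. 2a->0: no, cca/bb meet in 0. 2a->1: no, cca/c meet in 1. 2a->2: ok.
ccb: 2b undefined. 2b->0: no, ccb/bb meet in 0. 2b->1: no, ccb/c meet in 1. 2b->2: ok.
ccc: 2c undefined. 2c->0: no, ccc/bb meet in 0. 2c->1: no, ccc/c meet in 1. 2c->2: ok.
All examples now run through 3 states with every (state, symbol) defined. Accept strings end in {2}, Reject strings end in {0,1}; accept={2}.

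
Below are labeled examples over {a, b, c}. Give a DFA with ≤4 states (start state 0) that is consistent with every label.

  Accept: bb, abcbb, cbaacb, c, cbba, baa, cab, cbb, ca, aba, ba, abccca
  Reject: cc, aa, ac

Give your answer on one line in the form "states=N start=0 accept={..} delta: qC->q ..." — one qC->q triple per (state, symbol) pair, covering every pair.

states=3 start=0 accept={1,2} delta: 0a->1 0b->2 0c->2 1a->0 1b->0 1c->0 2a->2 2b->2 2c->0

Grow the machine one transition at a time. Run the examples from 0; the earliest place one falls off (shortest prefix, ties alphabetical) gets sent to the lowest-numbered state that keeps every Accept/Reject pair distinguishable — a pair clashes when both reach the same state with identical unread suffix — and to a fresh state only if none does.
a: 0a undefined. 0a->0: no, c/ac meet in 0 with "c" left. Open state 1: 0a->1.
b: 0b undefined. 0b->0: no, baa/aa meet in 1 with "a" left. 0b->1: no, ba/aa meet in 1 with "a" left. Open state 2: 0b->2.
c: 0c undefined. 0c->0: no, c/cc meet in 0. 0c->1: no, ca/aa meet in 1 with "a" left. 0c->2: ok.
aa: 1a undefined. 1a->0: ok.
ab: 1b undefined. 1b->0: ok.
ac: 1c undefined. 1c->0: ok.
ba: 2a undefined. 2a->0: no, ca/aa meet in 0. 2a->1: no, baa/aa meet in 0. 2a->2: ok.
bb: 2b undefined. 2b->0: no, bb/aa meet in 0. 2b->1: no, abcbb/aa meet in 0. 2b->2: ok.
cc: 2c undefined. 2c->0: ok.
All examples now run through 3 states with every (state, symbol) defined. Accept strings end in {1,2}, Reject strings end in {0}; accept={1,2}.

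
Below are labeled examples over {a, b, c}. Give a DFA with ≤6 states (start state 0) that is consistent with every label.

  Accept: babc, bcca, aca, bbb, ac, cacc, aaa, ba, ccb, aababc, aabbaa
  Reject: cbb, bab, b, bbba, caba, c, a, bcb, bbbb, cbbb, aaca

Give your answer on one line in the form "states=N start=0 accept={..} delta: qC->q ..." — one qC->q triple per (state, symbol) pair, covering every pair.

states=5 start=0 accept={0,3,4} delta: 0a->1 0b->1 0c->2 1a->3 1b->2 1c->4 2a->1 2b->0 2c->2 3a->0 3b->1 3c->0 4a->0 4b->1 4c->3

Grow the machine one transition at a time. Run the examples from 0; the earliest place one falls off (shortest prefix, ties alphabetical) gets sent to the lowest-numbered state that keeps every Accept/Reject pair distinguishable — a pair clashes when both reach the same state with identical unread suffix — and to a fresh state only if none does.
a: 0a undefined. 0a->0: no, aca/aaca meet in 0 with "ca" left. Open state 1: 0a->1.
b: 0b undefined. 0b->0: no, bbb/b meet in 0. 0b->1: ok.
c: 0c undefined. 0c->0: no, bbb/cbbb meet in 1 with "bb" left. 0c->1: no, bbb/cbb meet in 1 with "bb" left. Open state 2: 0c->2.
aa: 1a undefined. 1a->0: no, aaa/bab meet in 1. 1a->1: no, aca/aaca meet in 1 with "ca" left. 1a->2: no, ba/c meet in 2. Open state 3: 1a->3.
ac: 1c undefined. 1c->0: no, aca/b meet in 1. 1c->1: no, ac/b meet in 1. 1c->2: no, ac/c meet in 2. 1c->3: no, bcca/aaca meet in 3 with "ca" left. Open state 4: 1c->4.
bb: 1b undefined. 1b->0: no, bbb/b meet in 1. 1b->1: no, bbb/b meet in 1. 1b->2: ok.
ca: 2a undefined. 2a->0: no, ba/caba meet in 3. 2a->1: ok.
cb: 2b undefined. 2b->0: ok.
cc: 2c undefined. 2c->0: no, ccb/cbb meet in 1. 2c->1: no, ccb/c meet in 2. 2c->2: ok.
aaa: 3a undefined. 3a->0: ok.
aab: 3b undefined. 3b->0: no, babc/c meet in 2. 3b->1: ok.
aac: 3c undefined. 3c->0: ok.
aca: 4a undefined. 4a->0: ok.
bcb: 4b undefined. 4b->0: no, aca/bcb meet in 0. 4b->1: ok.
bcc: 4c undefined. 4c->0: no, bcca/cbb meet in 1. 4c->1: no, cacc/cbb meet in 1. 4c->2: no, bcca/cbb meet in 1. 4c->3: ok.
All examples now run through 5 states with every (state, symbol) defined. Accept strings end in {0,3,4}, Reject strings end in {1,2}; accept={0,3,4}.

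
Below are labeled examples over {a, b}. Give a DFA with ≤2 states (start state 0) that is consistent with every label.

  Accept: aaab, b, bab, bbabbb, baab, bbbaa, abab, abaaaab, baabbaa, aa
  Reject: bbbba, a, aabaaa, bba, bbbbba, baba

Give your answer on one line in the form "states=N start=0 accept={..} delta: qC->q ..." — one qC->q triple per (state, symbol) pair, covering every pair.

states=2 start=0 accept={0} delta: 0a->1 0b->0 1a->0 1b->0

State merging on the prefix tree: take the shortest (then alphabetical) example prefix whose next move is undefined and point that move at state 0, else 1, else 2, ...; a target is out if some Accept/Reject pair would then sit in one state with the same input left (inseparable). If every existing state is out, open a new one.
a: 0a undefined. 0a->0: no, aa/a meet in 0. Open state 1: 0a->1.
b: 0b undefined. 0b->0: ok.
aa: 1a undefined. 1a->0: ok.
ab: 1b undefined. 1b->0: ok.
All examples now run through 2 states with every (state, symbol) defined. Accept strings end in {0}, Reject strings end in {1}; accept={0}.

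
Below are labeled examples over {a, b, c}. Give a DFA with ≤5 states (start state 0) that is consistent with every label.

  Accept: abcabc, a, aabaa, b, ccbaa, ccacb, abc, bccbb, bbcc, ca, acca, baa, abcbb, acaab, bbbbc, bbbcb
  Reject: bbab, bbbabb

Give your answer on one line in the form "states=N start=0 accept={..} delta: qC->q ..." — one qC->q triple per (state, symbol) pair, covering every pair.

states=4 start=0 accept={0,1,2} delta: 0a->0 0b->1 0c->0 1a->0 1b->2 1c->0 2a->2 2b->3 2c->0 3a->1 3b->0 3c->0

Grow the machine one transition at a time. Run the examples from 0; the earliest place one falls off (shortest prefix, ties alphabetical) gets sent to the lowest-numbered state that keeps every Accept/Reject pair distinguishable — a pair clashes when both reach the same state with identical unread suffix — and to a fresh state only if none does.
a: 0a undefined. 0a->0: ok.
b: 0b undefined. 0b->0: no, a/bbab meet in 0. Open state 1: 0b->1.
c: 0c undefined. 0c->0: ok.
ba: 1a undefined. 1a->0: ok.
bb: 1b undefined. 1b->0: no, a/bbbabb meet in 0. 1b->1: no, b/bbab meet in 1. Open state 2: 1b->2.
bc: 1c undefined. 1c->0: ok.
bba: 2a undefined. 2a->0: no, b/bbab meet in 1. 2a->1: no, bccbb/bbab meet in 2. 2a->2: ok.
bbb: 2b undefined. 2b->0: no, abcabc/bbab meet in 0. 2b->1: no, b/bbab meet in 1. 2b->2: no, bccbb/bbab meet in 2. Open state 3: 2b->3.
bbc: 2c undefined. 2c->0: ok.
bbba: 3a undefined. 3a->0: no, bccbb/bbbabb meet in 2. 3a->1: ok.
bbbb: 3b undefined. 3b->0: ok.
bbbc: 3c undefined. 3c->0: ok.
All examples now run through 4 states with every (state, symbol) defined. Accept strings end in {0,1,2}, Reject strings end in {3}; accept={0,1,2}.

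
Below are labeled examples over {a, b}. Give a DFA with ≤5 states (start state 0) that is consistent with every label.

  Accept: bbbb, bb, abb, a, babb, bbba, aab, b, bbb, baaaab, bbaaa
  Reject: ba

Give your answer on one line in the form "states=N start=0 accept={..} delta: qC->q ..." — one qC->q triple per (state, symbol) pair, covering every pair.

Grow the machine one transition at a time. Run the examples from 0; the earliest place one falls off (shortest prefix, ties alphabetical) gets sent to the lowest-numbered state that keeps every Accept/Reject pair distinguishable — a pair clashes when both reach the same state with identical unread suffix — and to a fresh state only if none does.
a: 0a undefined. 0a->0: ok.
b: 0b undefined. 0b->0: no, bbbb/ba meet in 0. Open state 1: 0b->1.
ba: 1a undefined. 1a->0: no, a/ba meet in 0. 1a->1: no, aab/ba meet in 1. Open state 2: 1a->2.
bb: 1b undefined. 1b->0: no, bbba/ba meet in 2. 1b->1: no, bbba/ba meet in 2. 1b->2: no, bb/ba meet in 2. Open state 3: 1b->3.
baa: 2a undefined. 2a->0: ok.
bab: 2b undefined. 2b->0: ok.
bba: 3a undefined. 3a->0: ok.
bbb: 3b undefined. 3b->0: ok.
All examples now run through 4 states with every (state, symbol) defined. Accept strings end in {0,1,3}, Reject strings end in {2}; accept={0,1,3}.

states=4 start=0 accept={0,1,3} delta: 0a->0 0b->1 1a->2 1b->3 2a->0 2b->0 3a->0 3b->0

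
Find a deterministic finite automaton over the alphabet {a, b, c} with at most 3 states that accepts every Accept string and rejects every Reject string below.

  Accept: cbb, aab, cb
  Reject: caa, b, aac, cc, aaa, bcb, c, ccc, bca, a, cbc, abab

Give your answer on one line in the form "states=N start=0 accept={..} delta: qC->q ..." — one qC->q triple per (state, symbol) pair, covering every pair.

Fold the examples into a partial DFA from state 0: repeatedly fix the first undefined (state, symbol) met by the shortest-then-alphabetical prefix, trying targets in increasing order and rejecting any under which an Accept and a Reject string meet in one state with the same remainder; add a state when all current targets are rejected. Accepting states are where Accept strings end.
a: 0a undefined. 0a->0: no, aab/b meet in 0 with "b" left. Open state 1: 0a->1.
b: 0b undefined. 0b->0: no, cb/bcb meet in 0 with "cb" left. 0b->1: ok.
c: 0c undefined. 0c->0: no, cb/b meet in 1. 0c->1: ok.
aa: 1a undefined. 1a->0: no, aab/caa meet in 1. 1a->1: ok.
ab: 1b undefined. 1b->0: no, cbb/caa meet in 1. 1b->1: no, cbb/caa meet in 1. Open state 2: 1b->2.
bc: 1c undefined. 1c->0: ok.
aba: 2a undefined. 2a->0: ok.
cbb: 2b undefined. 2b->0: no, cbb/aac meet in 0. 2b->1: no, cbb/caa meet in 1. 2b->2: ok.
cbc: 2c undefined. 2c->0: ok.
All examples now run through 3 states with every (state, symbol) defined. Accept strings end in {2}, Reject strings end in {0,1}; accept={2}.

states=3 start=0 accept={2} delta: 0a->1 0b->1 0c->1 1a->1 1b->2 1c->0 2a->0 2b->2 2c->0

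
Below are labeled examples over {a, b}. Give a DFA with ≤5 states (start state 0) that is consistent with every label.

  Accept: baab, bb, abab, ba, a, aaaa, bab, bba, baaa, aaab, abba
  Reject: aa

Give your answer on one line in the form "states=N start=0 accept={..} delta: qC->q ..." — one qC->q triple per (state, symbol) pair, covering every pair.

State merging on the prefix tree: take the shortest (then alphabetical) example prefix whose next move is undefined and point that move at state 0, else 1, else 2, ...; a target is out if some Accept/Reject pair would then sit in one state with the same input left (inseparable). If every existing state is out, open a new one.
a: 0a undefined. 0a->0: no, a/aa meet in 0. Open state 1: 0a->1.
b: 0b undefined. 0b->0: ok.
aa: 1a undefined. 1a->0: no, baab/aa meet in 0. 1a->1: no, ba/aa meet in 1. Open state 2: 1a->2.
ab: 1b undefined. 1b->0: ok.
aaa: 2a undefined. 2a->0: ok.
baab: 2b undefined. 2b->0: ok.
All examples now run through 3 states with every (state, symbol) defined. Accept strings end in {0,1}, Reject strings end in {2}; accept={0,1}.

states=3 start=0 accept={0,1} delta: 0a->1 0b->0 1a->2 1b->0 2a->0 2b->0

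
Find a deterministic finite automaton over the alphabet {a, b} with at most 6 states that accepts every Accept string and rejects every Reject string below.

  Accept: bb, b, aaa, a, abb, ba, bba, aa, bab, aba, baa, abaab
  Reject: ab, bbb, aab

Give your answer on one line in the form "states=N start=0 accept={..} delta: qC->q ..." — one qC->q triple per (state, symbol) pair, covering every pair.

State merging on the prefix tree: take the shortest (then alphabetical) example prefix whose next move is undefined and point that move at state 0, else 1, else 2, ...; a target is out if some Accept/Reject pair would then sit in one state with the same input left (inseparable). If every existing state is out, open a new one.
a: 0a undefined. 0a->0: no, b/ab meet in 0 with "b" left. Open state 1: 0a->1.
b: 0b undefined. 0b->0: no, bb/bbb meet in 0. 0b->1: no, bb/ab meet in 1 with "b" left. Open state 2: 0b->2.
aa: 1a undefined. 1a->0: no, b/aab meet in 2. 1a->1: ok.
ab: 1b undefined. 1b->0: no, abaab/ab meet in 0. 1b->1: no, aaa/ab meet in 1. 1b->2: no, b/ab meet in 2. Open state 3: 1b->3.
ba: 2a undefined. 2a->0: ok.
bb: 2b undefined. 2b->0: no, b/bbb meet in 2. 2b->1: ok.
aba: 3a undefined. 3a->0: no, abaab/ab meet in 3. 3a->1: no, abaab/ab meet in 3. 3a->2: ok.
abb: 3b undefined. 3b->0: ok.
All examples now run through 4 states with every (state, symbol) defined. Accept strings end in {0,1,2}, Reject strings end in {3}; accept={0,1,2}.

states=4 start=0 accept={0,1,2} delta: 0a->1 0b->2 1a->1 1b->3 2a->0 2b->1 3a->2 3b->0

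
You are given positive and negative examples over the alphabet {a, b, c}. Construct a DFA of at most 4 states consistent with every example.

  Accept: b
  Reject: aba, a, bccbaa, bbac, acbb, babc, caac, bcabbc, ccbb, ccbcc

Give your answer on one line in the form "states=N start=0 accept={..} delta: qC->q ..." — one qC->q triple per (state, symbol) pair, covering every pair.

states=2 start=0 accept={1} delta: 0a->0 0b->1 0c->0 1a->0 1b->0 1c->0

Grow the machine one transition at a time. Run the examples from 0; the earliest place one falls off (shortest prefix, ties alphabetical) gets sent to the lowest-numbered state that keeps every Accept/Reject pair distinguishable — a pair clashes when both reach the same state with identical unread suffix — and to a fresh state only if none does.
a: 0a undefined. 0a->0: ok.
b: 0b undefined. 0b->0: no, b/aba meet in 0. Open state 1: 0b->1.
c: 0c undefined. 0c->0: ok.
ba: 1a undefined. 1a->0: ok.
bb: 1b undefined. 1b->0: ok.
bc: 1c undefined. 1c->0: ok.
All examples now run through 2 states with every (state, symbol) defined. Accept strings end in {1}, Reject strings end in {0}; accept={1}.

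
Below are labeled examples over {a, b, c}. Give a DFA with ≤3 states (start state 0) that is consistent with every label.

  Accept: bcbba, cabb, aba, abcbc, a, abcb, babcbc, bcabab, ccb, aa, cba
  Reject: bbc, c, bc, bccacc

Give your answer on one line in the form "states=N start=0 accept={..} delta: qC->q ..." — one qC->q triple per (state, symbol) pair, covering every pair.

Fold the examples into a partial DFA from state 0: repeatedly fix the first undefined (state, symbol) met by the shortest-then-alphabetical prefix, trying targets in increasing order and rejecting any under which an Accept and a Reject string meet in one state with the same remainder; add a state when all current targets are rejected. Accepting states are where Accept strings end.
a: 0a undefined. 0a->0: ok.
b: 0b undefined. 0b->0: ok.
c: 0c undefined. 0c->0: no, bcbba/bbc meet in 0. Open state 1: 0c->1.
ca: 1a undefined. 1a->0: ok.
cb: 1b undefined. 1b->0: no, abcbc/bbc meet in 1. 1b->1: no, abcb/bbc meet in 1. Open state 2: 1b->2.
cc: 1c undefined. 1c->0: no, cabb/bccacc meet in 0. 1c->1: ok.
cba: 2a undefined. 2a->0: ok.
bcbb: 2b undefined. 2b->0: ok.
abcbc: 2c undefined. 2c->0: ok.
All examples now run through 3 states with every (state, symbol) defined. Accept strings end in {0,2}, Reject strings end in {1}; accept={0,2}.

states=3 start=0 accept={0,2} delta: 0a->0 0b->0 0c->1 1a->0 1b->2 1c->1 2a->0 2b->0 2c->0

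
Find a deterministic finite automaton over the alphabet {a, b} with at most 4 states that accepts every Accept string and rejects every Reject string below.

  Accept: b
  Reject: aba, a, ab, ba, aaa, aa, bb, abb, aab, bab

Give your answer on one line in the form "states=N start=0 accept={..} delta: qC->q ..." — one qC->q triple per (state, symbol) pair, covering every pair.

states=3 start=0 accept={2} delta: 0a->1 0b->2 1a->1 1b->1 2a->1 2b->0

State merging on the prefix tree: take the shortest (then alphabetical) example prefix whose next move is undefined and point that move at state 0, else 1, else 2, ...; a target is out if some Accept/Reject pair would then sit in one state with the same input left (inseparable). If every existing state is out, open a new one.
a: 0a undefined. 0a->0: no, b/ab meet in 0 with "b" left. Open state 1: 0a->1.
b: 0b undefined. 0b->0: no, b/bb meet in 0. 0b->1: no, b/a meet in 1. Open state 2: 0b->2.
aa: 1a undefined. 1a->0: no, b/aab meet in 2. 1a->1: ok.
ab: 1b undefined. 1b->0: no, b/abb meet in 2. 1b->1: ok.
ba: 2a undefined. 2a->0: no, b/bab meet in 2. 2a->1: ok.
bb: 2b undefined. 2b->0: ok.
All examples now run through 3 states with every (state, symbol) defined. Accept strings end in {2}, Reject strings end in {0,1}; accept={2}.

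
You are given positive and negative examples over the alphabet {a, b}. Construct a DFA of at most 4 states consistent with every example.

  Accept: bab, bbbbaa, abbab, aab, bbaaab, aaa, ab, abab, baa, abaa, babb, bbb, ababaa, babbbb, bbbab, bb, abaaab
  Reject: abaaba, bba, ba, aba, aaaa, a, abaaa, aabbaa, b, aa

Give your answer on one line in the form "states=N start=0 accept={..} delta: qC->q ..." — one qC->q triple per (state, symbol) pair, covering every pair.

State merging on the prefix tree: take the shortest (then alphabetical) example prefix whose next move is undefined and point that move at state 0, else 1, else 2, ...; a target is out if some Accept/Reject pair would then sit in one state with the same input left (inseparable). If every existing state is out, open a new one.
a: 0a undefined. 0a->0: no, aab/b meet in 0 with "b" left. Open state 1: 0a->1.
b: 0b undefined. 0b->0: no, bbbbaa/aa meet in 1 with "a" left. 0b->1: ok.
aa: 1a undefined. 1a->0: no, bab/a meet in 1. 1a->1: no, aaa/ba meet in 1. Open state 2: 1a->2.
ab: 1b undefined. 1b->0: no, bbbbaa/ba meet in 2. 1b->1: no, ab/a meet in 1. 1b->2: no, bbbbaa/aabbaa meet in 2 with "bbaa" left. Open state 3: 1b->3.
aaa: 2a undefined. 2a->0: ok.
aab: 2b undefined. 2b->0: no, bab/aabbaa meet in 0. 2b->1: no, bab/aaaa meet in 1. 2b->2: no, bab/ba meet in 2. 2b->3: ok.
aba: 3a undefined. 3a->0: no, aaa/abaaba meet in 0. 3a->1: no, bbaaab/abaaba meet in 1. 3a->2: ok.
abb: 3b undefined. 3b->0: ok.
All examples now run through 4 states with every (state, symbol) defined. Accept strings end in {0,3}, Reject strings end in {1,2}; accept={0,3}.

states=4 start=0 accept={0,3} delta: 0a->1 0b->1 1a->2 1b->3 2a->0 2b->3 3a->2 3b->0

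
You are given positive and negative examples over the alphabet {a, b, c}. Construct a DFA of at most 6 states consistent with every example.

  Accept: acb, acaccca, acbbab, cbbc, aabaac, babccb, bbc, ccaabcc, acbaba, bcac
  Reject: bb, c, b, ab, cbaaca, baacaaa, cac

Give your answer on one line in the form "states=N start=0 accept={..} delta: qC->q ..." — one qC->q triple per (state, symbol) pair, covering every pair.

State merging on the prefix tree: take the shortest (then alphabetical) example prefix whose next move is undefined and point that move at state 0, else 1, else 2, ...; a target is out if some Accept/Reject pair would then sit in one state with the same input left (inseparable). If every existing state is out, open a new one.
a: 0a undefined. 0a->0: ok.
b: 0b undefined. 0b->0: no, aabaac/c meet in 0 with "c" left. Open state 1: 0b->1.
c: 0c undefined. 0c->0: no, acb/b meet in 1. 0c->1: no, acb/bb meet in 1 with "b" left. Open state 2: 0c->2.
ba: 1a undefined. 1a->0: no, aabaac/c meet in 2. 1a->1: ok.
bb: 1b undefined. 1b->0: no, bbc/c meet in 2. 1b->1: ok.
bc: 1c undefined. 1c->0: no, aabaac/baacaaa meet in 0. 1c->1: no, aabaac/bb meet in 1. 1c->2: no, aabaac/c meet in 2. Open state 3: 1c->3.
ca: 2a undefined. 2a->0: ok.
cb: 2b undefined. 2b->0: no, acb/cbaaca meet in 0. 2b->1: no, acb/bb meet in 1. 2b->2: no, acb/c meet in 2. 2b->3: ok.
cc: 2c undefined. 2c->0: ok.
bca: 3a undefined. 3a->0: no, acaccca/cbaaca meet in 0. 3a->1: no, acbaba/bb meet in 1. 3a->2: no, acaccca/cbaaca meet in 0. 3a->3: no, acb/baacaaa meet in 3. Open state 4: 3a->4.
cbb: 3b undefined. 3b->0: no, acbbab/bb meet in 1. 3b->1: no, acbbab/bb meet in 1. 3b->2: no, acbbab/bb meet in 1. 3b->3: ok.
bcac: 4c undefined. 4c->0: ok.
cbaa: 4a undefined. 4a->0: no, acaccca/cbaaca meet in 0. 4a->1: ok.
cbbc: 3c undefined. 3c->0: no, babccb/bb meet in 1. 3c->1: no, cbbc/bb meet in 1. 3c->2: no, cbbc/c meet in 2. 3c->3: ok.
acbab: 4b undefined. 4b->0: ok.
All examples now run through 5 states with every (state, symbol) defined. Accept strings end in {0,3}, Reject strings end in {1,2,4}; accept={0,3}.

states=5 start=0 accept={0,3} delta: 0a->0 0b->1 0c->2 1a->1 1b->1 1c->3 2a->0 2b->3 2c->0 3a->4 3b->3 3c->3 4a->1 4b->0 4c->0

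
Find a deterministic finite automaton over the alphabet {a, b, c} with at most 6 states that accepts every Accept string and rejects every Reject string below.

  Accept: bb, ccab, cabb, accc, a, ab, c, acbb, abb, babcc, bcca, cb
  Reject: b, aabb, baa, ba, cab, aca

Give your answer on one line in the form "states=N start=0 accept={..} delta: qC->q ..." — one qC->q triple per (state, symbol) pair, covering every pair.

states=4 start=0 accept={0,1,3} delta: 0a->1 0b->2 0c->3 1a->2 1b->1 1c->1 2a->2 2b->0 2c->0 3a->0 3b->0 3c->0

Grow the machine one transition at a time. Run the examples from 0; the earliest place one falls off (shortest prefix, ties alphabetical) gets sent to the lowest-numbered state that keeps every Accept/Reject pair distinguishable — a pair clashes when both reach the same state with identical unread suffix — and to a fresh state only if none does.
a: 0a undefined. 0a->0: no, bb/aabb meet in 0 with "bb" left. Open state 1: 0a->1.
b: 0b undefined. 0b->0: no, bb/b meet in 0. 0b->1: no, a/b meet in 1. Open state 2: 0b->2.
c: 0c undefined. 0c->0: no, ccab/cab meet in 1 with "b" left. 0c->1: no, cabb/aabb meet in 1 with "abb" left. 0c->2: no, c/b meet in 2. Open state 3: 0c->3.
aa: 1a undefined. 1a->0: no, bb/aabb meet in 2 with "b" left. 1a->1: no, abb/aabb meet in 1 with "bb" left. 1a->2: ok.
ab: 1b undefined. 1b->0: no, abb/b meet in 2. 1b->1: ok.
ac: 1c undefined. 1c->0: no, a/aca meet in 1. 1c->1: ok.
ba: 2a undefined. 2a->0: no, accc/baa meet in 1. 2a->1: no, accc/ba meet in 1. 2a->2: ok.
bb: 2b undefined. 2b->0: ok.
bc: 2c undefined. 2c->0: ok.
ca: 3a undefined. 3a->0: ok.
cb: 3b undefined. 3b->0: ok.
cc: 3c undefined. 3c->0: ok.
All examples now run through 4 states with every (state, symbol) defined. Accept strings end in {0,1,3}, Reject strings end in {2}; accept={0,1,3}.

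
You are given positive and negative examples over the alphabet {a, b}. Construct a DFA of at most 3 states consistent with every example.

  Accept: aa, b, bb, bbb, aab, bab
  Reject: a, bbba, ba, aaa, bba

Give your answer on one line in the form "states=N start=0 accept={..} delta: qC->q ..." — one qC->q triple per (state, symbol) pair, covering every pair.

State merging on the prefix tree: take the shortest (then alphabetical) example prefix whose next move is undefined and point that move at state 0, else 1, else 2, ...; a target is out if some Accept/Reject pair would then sit in one state with the same input left (inseparable). If every existing state is out, open a new one.
a: 0a undefined. 0a->0: no, aa/a meet in 0. Open state 1: 0a->1.
b: 0b undefined. 0b->0: ok.
aa: 1a undefined. 1a->0: ok.
bab: 1b undefined. 1b->0: ok.
All examples now run through 2 states with every (state, symbol) defined. Accept strings end in {0}, Reject strings end in {1}; accept={0}.

states=2 start=0 accept={0} delta: 0a->1 0b->0 1a->0 1b->0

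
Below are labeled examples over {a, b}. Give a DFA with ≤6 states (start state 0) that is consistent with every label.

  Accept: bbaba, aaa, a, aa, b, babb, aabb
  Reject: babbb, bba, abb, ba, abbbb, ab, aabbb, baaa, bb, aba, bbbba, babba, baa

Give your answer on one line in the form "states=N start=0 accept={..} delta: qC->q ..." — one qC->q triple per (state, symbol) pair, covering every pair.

states=6 start=0 accept={0,1,2,3} delta: 0a->1 0b->2 1a->3 1b->4 2a->4 2b->4 3a->0 3b->0 4a->4 4b->5 5a->0 5b->2

Fold the examples into a partial DFA from state 0: repeatedly fix the first undefined (state, symbol) met by the shortest-then-alphabetical prefix, trying targets in increasing order and rejecting any under which an Accept and a Reject string meet in one state with the same remainder; add a state when all current targets are rejected. Accepting states are where Accept strings end.
a: 0a undefined. 0a->0: no, b/ab meet in 0 with "b" left. Open state 1: 0a->1.
b: 0b undefined. 0b->0: no, bbaba/aba meet in 1 with "ba" left. 0b->1: no, aaa/baa meet in 1 with "aa" left. Open state 2: 0b->2.
aa: 1a undefined. 1a->0: no, aabb/bb meet in 2 with "b" left. 1a->1: no, aabb/abb meet in 1 with "bb" left. 1a->2: no, aaa/ba meet in 2 with "a" left. Open state 3: 1a->3.
ab: 1b undefined. 1b->0: no, a/aba meet in 1. 1b->1: no, a/abb meet in 1. 1b->2: no, b/ab meet in 2. 1b->3: no, aaa/aba meet in 3 with "a" left. Open state 4: 1b->4.
ba: 2a undefined. 2a->0: no, a/baa meet in 1. 2a->1: no, aaa/baaa meet in 3 with "a" left. 2a->2: no, b/ba meet in 2. 2a->3: no, aaa/baa meet in 3 with "a" left. 2a->4: ok.
bb: 2b undefined. 2b->0: no, bbaba/aba meet in 4 with "a" left. 2b->1: no, a/bb meet in 1. 2b->2: no, b/bb meet in 2. 2b->3: no, aaa/bba meet in 3 with "a" left. 2b->4: ok.
aaa: 3a undefined. 3a->0: ok.
aab: 3b undefined. 3b->0: ok.
aba: 4a undefined. 4a->0: no, bbaba/ba meet in 4. 4a->1: no, bbaba/bba meet in 1. 4a->2: no, bbaba/bba meet in 2. 4a->3: no, aaa/baaa meet in 0. 4a->4: ok.
abb: 4b undefined. 4b->0: no, aaa/abb meet in 0. 4b->1: no, a/babbb meet in 1. 4b->2: no, bbaba/bba meet in 4. 4b->3: no, a/bbbba meet in 1. 4b->4: no, bbaba/babbb meet in 4. Open state 5: 4b->5.
abbb: 5b undefined. 5b->0: no, a/bbbba meet in 1. 5b->1: no, aa/bbbba meet in 3. 5b->2: ok.
bbaba: 5a undefined. 5a->0: ok.
All examples now run through 6 states with every (state, symbol) defined. Accept strings end in {0,1,2,3}, Reject strings end in {4,5}; accept={0,1,2,3}.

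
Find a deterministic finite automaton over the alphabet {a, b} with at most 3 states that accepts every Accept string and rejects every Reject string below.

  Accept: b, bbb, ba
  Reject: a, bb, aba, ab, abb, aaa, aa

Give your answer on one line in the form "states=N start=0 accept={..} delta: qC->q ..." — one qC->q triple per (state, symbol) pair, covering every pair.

State merging on the prefix tree: take the shortest (then alphabetical) example prefix whose next move is undefined and point that move at state 0, else 1, else 2, ...; a target is out if some Accept/Reject pair would then sit in one state with the same input left (inseparable). If every existing state is out, open a new one.
a: 0a undefined. 0a->0: no, b/ab meet in 0 with "b" left. Open state 1: 0a->1.
b: 0b undefined. 0b->0: no, b/bb meet in 0. 0b->1: no, b/a meet in 1. Open state 2: 0b->2.
aa: 1a undefined. 1a->0: ok.
ab: 1b undefined. 1b->0: no, b/abb meet in 2. 1b->1: ok.
ba: 2a undefined. 2a->0: no, ba/aba meet in 0. 2a->1: no, ba/a meet in 1. 2a->2: ok.
bb: 2b undefined. 2b->0: ok.
All examples now run through 3 states with every (state, symbol) defined. Accept strings end in {2}, Reject strings end in {0,1}; accept={2}.

states=3 start=0 accept={2} delta: 0a->1 0b->2 1a->0 1b->1 2a->2 2b->0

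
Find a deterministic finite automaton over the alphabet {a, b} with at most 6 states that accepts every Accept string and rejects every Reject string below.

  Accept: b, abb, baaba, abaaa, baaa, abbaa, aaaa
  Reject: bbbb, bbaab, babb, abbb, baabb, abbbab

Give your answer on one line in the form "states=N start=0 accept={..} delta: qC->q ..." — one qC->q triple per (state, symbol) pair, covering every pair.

states=4 start=0 accept={0,1,2} delta: 0a->0 0b->1 1a->1 1b->2 2a->2 2b->3 3a->2 3b->3

Grow the machine one transition at a time. Run the examples from 0; the earliest place one falls off (shortest prefix, ties alphabetical) gets sent to the lowest-numbered state that keeps every Accept/Reject pair distinguishable — a pair clashes when both reach the same state with identical unread suffix — and to a fresh state only if none does.
a: 0a undefined. 0a->0: ok.
b: 0b undefined. 0b->0: no, b/bbbb meet in 0. Open state 1: 0b->1.
ba: 1a undefined. 1a->0: no, abb/babb meet in 1 with "b" left. 1a->1: ok.
bb: 1b undefined. 1b->0: no, b/bbaab meet in 1. 1b->1: no, b/bbbb meet in 1. Open state 2: 1b->2.
bba: 2a undefined. 2a->0: no, b/bbaab meet in 1. 2a->1: no, abb/bbaab meet in 2. 2a->2: ok.
bbb: 2b undefined. 2b->0: no, b/bbbb meet in 1. 2b->1: no, b/bbaab meet in 1. 2b->2: no, abb/bbbb meet in 2. Open state 3: 2b->3.
bbbb: 3b undefined. 3b->0: no, aaaa/bbbb meet in 0. 3b->1: no, b/bbbb meet in 1. 3b->2: no, abb/bbbb meet in 2. 3b->3: ok.
abbba: 3a undefined. 3a->0: no, b/abbbab meet in 1. 3a->1: no, abb/abbbab meet in 2. 3a->2: ok.
All examples now run through 4 states with every (state, symbol) defined. Accept strings end in {0,1,2}, Reject strings end in {3}; accept={0,1,2}.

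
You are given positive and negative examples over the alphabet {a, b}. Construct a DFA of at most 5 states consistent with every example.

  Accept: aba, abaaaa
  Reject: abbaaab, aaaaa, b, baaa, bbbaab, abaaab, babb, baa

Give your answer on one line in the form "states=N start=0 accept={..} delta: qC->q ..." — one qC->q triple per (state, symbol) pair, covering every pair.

Fold the examples into a partial DFA from state 0: repeatedly fix the first undefined (state, symbol) met by the shortest-then-alphabetical prefix, trying targets in increasing order and rejecting any under which an Accept and a Reject string meet in one state with the same remainder; add a state when all current targets are rejected. Accepting states are where Accept strings end.
a: 0a undefined. 0a->0: ok.
b: 0b undefined. 0b->0: no, aba/abbaaab meet in 0. Open state 1: 0b->1.
ba: 1a undefined. 1a->0: no, aba/aaaaa meet in 0. 1a->1: no, aba/b meet in 1. Open state 2: 1a->2.
bb: 1b undefined. 1b->0: ok.
baa: 2a undefined. 2a->0: no, abaaaa/aaaaa meet in 0. 2a->1: no, aba/baaa meet in 2. 2a->2: no, aba/baaa meet in 2. Open state 3: 2a->3.
bab: 2b undefined. 2b->0: ok.
baaa: 3a undefined. 3a->0: no, abaaaa/aaaaa meet in 0. 3a->1: ok.
bbbaab: 3b undefined. 3b->0: ok.
All examples now run through 4 states with every (state, symbol) defined. Accept strings end in {2}, Reject strings end in {0,1,3}; accept={2}.

states=4 start=0 accept={2} delta: 0a->0 0b->1 1a->2 1b->0 2a->3 2b->0 3a->1 3b->0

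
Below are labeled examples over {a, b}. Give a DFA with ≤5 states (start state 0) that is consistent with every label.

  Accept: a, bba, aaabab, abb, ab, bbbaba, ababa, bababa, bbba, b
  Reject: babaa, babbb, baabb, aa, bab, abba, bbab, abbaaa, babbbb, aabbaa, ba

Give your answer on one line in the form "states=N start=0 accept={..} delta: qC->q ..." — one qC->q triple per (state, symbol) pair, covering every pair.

Grow the machine one transition at a time. Run the examples from 0; the earliest place one falls off (shortest prefix, ties alphabetical) gets sent to the lowest-numbered state that keeps every Accept/Reject pair distinguishable — a pair clashes when both reach the same state with identical unread suffix — and to a fresh state only if none does.
a: 0a undefined. 0a->0: no, a/aa meet in 0. Open state 1: 0a->1.
b: 0b undefined. 0b->0: no, a/ba meet in 1. 0b->1: no, bbba/abba meet in 1 with "bba" left. Open state 2: 0b->2.
aa: 1a undefined. 1a->0: ok.
ab: 1b undefined. 1b->0: no, aaabab/aa meet in 0. 1b->1: no, ababa/ba meet in 2 with "a" left. 1b->2: no, bba/abba meet in 2 with "ba" left. Open state 3: 1b->3.
ba: 2a undefined. 2a->0: no, a/babaa meet in 1. 2a->1: no, a/ba meet in 1. 2a->2: no, b/ba meet in 2. 2a->3: no, abb/bab meet in 3 with "b" left. Open state 4: 2a->4.
bb: 2b undefined. 2b->0: no, ab/bbab meet in 3. 2b->1: no, a/aabbaa meet in 1. 2b->2: no, bba/ba meet in 4. 2b->3: no, aaabab/bbab meet in 3 with "ab" left. 2b->4: ok.
aba: 3a undefined. 3a->0: no, ababa/ba meet in 4. 3a->1: ok.
abb: 3b undefined. 3b->0: no, a/abba meet in 1. 3b->1: ok.
baa: 4a undefined. 4a->0: no, a/aabbaa meet in 1. 4a->1: no, a/baabb meet in 1. 4a->2: ok.
bab: 4b undefined. 4b->0: ok.
All examples now run through 5 states with every (state, symbol) defined. Accept strings end in {1,2,3}, Reject strings end in {0,4}; accept={1,2,3}.

states=5 start=0 accept={1,2,3} delta: 0a->1 0b->2 1a->0 1b->3 2a->4 2b->4 3a->1 3b->1 4a->2 4b->0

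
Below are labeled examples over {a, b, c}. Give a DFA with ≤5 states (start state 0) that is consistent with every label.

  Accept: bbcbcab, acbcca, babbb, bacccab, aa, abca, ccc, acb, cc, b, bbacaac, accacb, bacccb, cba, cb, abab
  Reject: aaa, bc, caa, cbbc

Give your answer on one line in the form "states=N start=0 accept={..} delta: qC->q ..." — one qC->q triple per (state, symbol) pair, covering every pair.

Fold the examples into a partial DFA from state 0: repeatedly fix the first undefined (state, symbol) met by the shortest-then-alphabetical prefix, trying targets in increasing order and rejecting any under which an Accept and a Reject string meet in one state with the same remainder; add a state when all current targets are rejected. Accepting states are where Accept strings end.
a: 0a undefined. 0a->0: no, aa/aaa meet in 0. Open state 1: 0a->1.
b: 0b undefined. 0b->0: ok.
c: 0c undefined. 0c->0: no, aa/caa meet in 1 with "a" left. 0c->1: ok.
aa: 1a undefined. 1a->0: ok.
ab: 1b undefined. 1b->0: no, cba/aaa meet in 1. 1b->1: no, babbb/aaa meet in 1. Open state 2: 1b->2.
ac: 1c undefined. 1c->0: no, acbcca/aaa meet in 1. 1c->1: no, ccc/aaa meet in 1. 1c->2: ok.
aba: 2a undefined. 2a->0: ok.
abc: 2c undefined. 2c->0: no, abca/aaa meet in 1. 2c->1: no, ccc/aaa meet in 1. 2c->2: ok.
acb: 2b undefined. 2b->0: ok.
All examples now run through 3 states with every (state, symbol) defined. Accept strings end in {0,2}, Reject strings end in {1}; accept={0,2}.

states=3 start=0 accept={0,2} delta: 0a->1 0b->0 0c->1 1a->0 1b->2 1c->2 2a->0 2b->0 2c->2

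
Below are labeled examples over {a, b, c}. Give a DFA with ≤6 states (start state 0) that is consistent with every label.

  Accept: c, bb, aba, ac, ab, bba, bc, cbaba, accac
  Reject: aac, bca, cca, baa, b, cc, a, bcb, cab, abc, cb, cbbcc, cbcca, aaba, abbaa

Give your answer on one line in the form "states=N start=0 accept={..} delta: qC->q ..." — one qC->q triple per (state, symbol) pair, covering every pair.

states=5 start=0 accept={0,2,3} delta: 0a->1 0b->1 0c->2 1a->2 1b->3 1c->0 2a->4 2b->4 2c->4 3a->0 3b->1 3c->1 4a->1 4b->4 4c->2

Fold the examples into a partial DFA from state 0: repeatedly fix the first undefined (state, symbol) met by the shortest-then-alphabetical prefix, trying targets in increasing order and rejecting any under which an Accept and a Reject string meet in one state with the same remainder; add a state when all current targets are rejected. Accepting states are where Accept strings end.
a: 0a undefined. 0a->0: no, c/aac meet in 0 with "c" left. Open state 1: 0a->1.
b: 0b undefined. 0b->0: no, bb/b meet in 0. 0b->1: ok.
c: 0c undefined. 0c->0: no, c/cc meet in 0. 0c->1: no, c/b meet in 1. Open state 2: 0c->2.
aa: 1a undefined. 1a->0: no, c/aac meet in 2. 1a->1: no, aba/aaba meet in 1 with "ba" left. 1a->2: ok.
ab: 1b undefined. 1b->0: no, c/abc meet in 2. 1b->1: no, bb/b meet in 1. 1b->2: no, aba/baa meet in 2 with "a" left. Open state 3: 1b->3.
ac: 1c undefined. 1c->0: ok.
ca: 2a undefined. 2a->0: no, ac/baa meet in 0. 2a->1: no, bb/cab meet in 3. 2a->2: no, c/baa meet in 2. 2a->3: no, bb/baa meet in 3. Open state 4: 2a->4.
cb: 2b undefined. 2b->0: no, c/cbbcc meet in 2. 2b->1: no, c/aaba meet in 2. 2b->2: no, c/cb meet in 2. 2b->3: no, bb/cb meet in 3. 2b->4: ok.
cc: 2c undefined. 2c->0: no, ac/aac meet in 0. 2c->1: no, c/cca meet in 2. 2c->2: no, c/aac meet in 2. 2c->3: no, bb/aac meet in 3. 2c->4: ok.
aba: 3a undefined. 3a->0: ok.
abb: 3b undefined. 3b->0: no, c/abbaa meet in 2. 3b->1: ok.
abc: 3c undefined. 3c->0: no, aba/abc meet in 0. 3c->1: ok.
cab: 4b undefined. 4b->0: no, aba/cab meet in 0. 4b->1: no, c/cbbcc meet in 2. 4b->2: no, c/cab meet in 2. 4b->3: no, bb/cab meet in 3. 4b->4: ok.
cba: 4a undefined. 4a->0: no, aba/cca meet in 0. 4a->1: ok.
cbc: 4c undefined. 4c->0: no, c/cbbcc meet in 2. 4c->1: no, aba/cbbcc meet in 0. 4c->2: ok.
All examples now run through 5 states with every (state, symbol) defined. Accept strings end in {0,2,3}, Reject strings end in {1,4}; accept={0,2,3}.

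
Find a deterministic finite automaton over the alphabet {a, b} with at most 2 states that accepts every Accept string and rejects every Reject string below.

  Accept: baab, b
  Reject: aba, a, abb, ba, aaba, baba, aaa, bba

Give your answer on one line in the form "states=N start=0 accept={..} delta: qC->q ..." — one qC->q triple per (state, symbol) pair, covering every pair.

states=2 start=0 accept={1} delta: 0a->0 0b->1 1a->0 1b->0

Fold the examples into a partial DFA from state 0: repeatedly fix the first undefined (state, symbol) met by the shortest-then-alphabetical prefix, trying targets in increasing order and rejecting any under which an Accept and a Reject string meet in one state with the same remainder; add a state when all current targets are rejected. Accepting states are where Accept strings end.
a: 0a undefined. 0a->0: ok.
b: 0b undefined. 0b->0: no, baab/aba meet in 0. Open state 1: 0b->1.
ba: 1a undefined. 1a->0: ok.
bb: 1b undefined. 1b->0: ok.
All examples now run through 2 states with every (state, symbol) defined. Accept strings end in {1}, Reject strings end in {0}; accept={1}.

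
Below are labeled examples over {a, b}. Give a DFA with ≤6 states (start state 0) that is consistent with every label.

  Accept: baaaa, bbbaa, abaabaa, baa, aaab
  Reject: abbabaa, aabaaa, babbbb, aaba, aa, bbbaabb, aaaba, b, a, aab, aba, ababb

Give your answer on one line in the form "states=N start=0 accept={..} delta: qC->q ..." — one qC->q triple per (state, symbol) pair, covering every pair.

State merging on the prefix tree: take the shortest (then alphabetical) example prefix whose next move is undefined and point that move at state 0, else 1, else 2, ...; a target is out if some Accept/Reject pair would then sit in one state with the same input left (inseparable). If every existing state is out, open a new one.
a: 0a undefined. 0a->0: no, aaab/b meet in 0 with "b" left. Open state 1: 0a->1.
b: 0b undefined. 0b->0: no, bbbaa/aa meet in 1 with "a" left. 0b->1: ok.
aa: 1a undefined. 1a->0: no, baaaa/b meet in 1. 1a->1: no, baaaa/aa meet in 1. Open state 2: 1a->2.
ab: 1b undefined. 1b->0: no, abaabaa/abbabaa meet in 2 with "baa" left. 1b->1: ok.
aaa: 2a undefined. 2a->0: no, baaaa/aa meet in 2. 2a->1: no, baaaa/bbbaabb meet in 1. 2a->2: no, baaaa/aa meet in 2. Open state 3: 2a->3.
aab: 2b undefined. 2b->0: no, bbbaa/aabaaa meet in 3. 2b->1: no, bbbaa/abbabaa meet in 3. 2b->2: no, baaaa/aabaaa meet in 3 with "aa" left. 2b->3: no, baaaa/abbabaa meet in 3 with "aa" left. Open state 4: 2b->4.
aaab: 3b undefined. 3b->0: no, abaabaa/aa meet in 2. 3b->1: no, aaab/bbbaabb meet in 1. 3b->2: no, bbbaa/aaaba meet in 3. 3b->3: no, bbbaa/bbbaabb meet in 3. 3b->4: no, abaabaa/abbabaa meet in 4 with "aa" left. Open state 5: 3b->5.
aaba: 4a undefined. 4a->0: ok.
baaa: 3a undefined. 3a->0: no, baaaa/abbabaa meet in 1. 3a->1: no, baaaa/aabaaa meet in 2. 3a->2: ok.
babb: 4b undefined. 4b->0: ok.
aaaba: 5a undefined. 5a->0: no, abaabaa/abbabaa meet in 1. 5a->1: no, abaabaa/aabaaa meet in 2. 5a->2: ok.
bbbaabb: 5b undefined. 5b->0: ok.
All examples now run through 6 states with every (state, symbol) defined. Accept strings end in {3,5}, Reject strings end in {0,1,2,4}; accept={3,5}.

states=6 start=0 accept={3,5} delta: 0a->1 0b->1 1a->2 1b->1 2a->3 2b->4 3a->2 3b->5 4a->0 4b->0 5a->2 5b->0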